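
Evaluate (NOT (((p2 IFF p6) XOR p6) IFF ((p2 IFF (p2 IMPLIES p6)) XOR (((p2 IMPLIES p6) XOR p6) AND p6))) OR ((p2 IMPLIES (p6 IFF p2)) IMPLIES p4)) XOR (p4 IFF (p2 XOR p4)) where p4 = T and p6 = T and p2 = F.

F

Substituting p4=T, p6=T, p2=F:
p2 IFF p6 = F IFF T = F
(p2 IFF p6) XOR p6 = F XOR T = T
p2 IMPLIES p6 = F IMPLIES T = T
p2 IFF (p2 IMPLIES p6) = F IFF T = F
p2 IMPLIES p6 = F IMPLIES T = T
(p2 IMPLIES p6) XOR p6 = T XOR T = F
((p2 IMPLIES p6) XOR p6) AND p6 = F AND T = F
(p2 IFF (p2 IMPLIES p6)) XOR (((p2 IMPLIES p6) XOR p6) AND p6) = F XOR F = F
((p2 IFF p6) XOR p6) IFF ((p2 IFF (p2 IMPLIES p6)) XOR (((p2 IMPLIES p6) XOR p6) AND p6)) = T IFF F = F
NOT (((p2 IFF p6) XOR p6) IFF ((p2 IFF (p2 IMPLIES p6)) XOR (((p2 IMPLIES p6) XOR p6) AND p6))) = NOT F = T
p6 IFF p2 = T IFF F = F
p2 IMPLIES (p6 IFF p2) = F IMPLIES F = T
(p2 IMPLIES (p6 IFF p2)) IMPLIES p4 = T IMPLIES T = T
NOT (((p2 IFF p6) XOR p6) IFF ((p2 IFF (p2 IMPLIES p6)) XOR (((p2 IMPLIES p6) XOR p6) AND p6))) OR ((p2 IMPLIES (p6 IFF p2)) IMPLIES p4) = T OR T = T
p2 XOR p4 = F XOR T = T
p4 IFF (p2 XOR p4) = T IFF T = T
(NOT (((p2 IFF p6) XOR p6) IFF ((p2 IFF (p2 IMPLIES p6)) XOR (((p2 IMPLIES p6) XOR p6) AND p6))) OR ((p2 IMPLIES (p6 IFF p2)) IMPLIES p4)) XOR (p4 IFF (p2 XOR p4)) = T XOR T = F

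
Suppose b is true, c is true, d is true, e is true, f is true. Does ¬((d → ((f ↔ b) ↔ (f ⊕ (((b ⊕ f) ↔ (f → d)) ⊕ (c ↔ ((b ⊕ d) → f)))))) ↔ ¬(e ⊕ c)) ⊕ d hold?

Substituting b=T, c=T, d=T, e=T, f=T:
f ↔ b = T ↔ T = T
b ⊕ f = T ⊕ T = F
f → d = T → T = T
(b ⊕ f) ↔ (f → d) = F ↔ T = F
b ⊕ d = T ⊕ T = F
(b ⊕ d) → f = F → T = T
c ↔ ((b ⊕ d) → f) = T ↔ T = T
((b ⊕ f) ↔ (f → d)) ⊕ (c ↔ ((b ⊕ d) → f)) = F ⊕ T = T
f ⊕ (((b ⊕ f) ↔ (f → d)) ⊕ (c ↔ ((b ⊕ d) → f))) = T ⊕ T = F
(f ↔ b) ↔ (f ⊕ (((b ⊕ f) ↔ (f → d)) ⊕ (c ↔ ((b ⊕ d) → f)))) = T ↔ F = F
d → ((f ↔ b) ↔ (f ⊕ (((b ⊕ f) ↔ (f → d)) ⊕ (c ↔ ((b ⊕ d) → f))))) = T → F = F
e ⊕ c = T ⊕ T = F
¬(e ⊕ c) = ¬F = T
(d → ((f ↔ b) ↔ (f ⊕ (((b ⊕ f) ↔ (f → d)) ⊕ (c ↔ ((b ⊕ d) → f)))))) ↔ ¬(e ⊕ c) = F ↔ T = F
¬((d → ((f ↔ b) ↔ (f ⊕ (((b ⊕ f) ↔ (f → d)) ⊕ (c ↔ ((b ⊕ d) → f)))))) ↔ ¬(e ⊕ c)) = ¬F = T
¬((d → ((f ↔ b) ↔ (f ⊕ (((b ⊕ f) ↔ (f → d)) ⊕ (c ↔ ((b ⊕ d) → f)))))) ↔ ¬(e ⊕ c)) ⊕ d = T ⊕ T = F

F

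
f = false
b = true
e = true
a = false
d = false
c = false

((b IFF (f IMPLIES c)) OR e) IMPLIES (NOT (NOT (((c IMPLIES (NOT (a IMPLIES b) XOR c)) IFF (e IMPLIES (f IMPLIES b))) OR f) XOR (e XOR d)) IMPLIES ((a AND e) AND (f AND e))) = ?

f IMPLIES c = false IMPLIES false = true
b IFF (f IMPLIES c) = true IFF true = true
(b IFF (f IMPLIES c)) OR e = true OR true = true
a IMPLIES b = false IMPLIES true = true
NOT (a IMPLIES b) = NOT true = false
NOT (a IMPLIES b) XOR c = false XOR false = false
c IMPLIES (NOT (a IMPLIES b) XOR c) = false IMPLIES false = true
f IMPLIES b = false IMPLIES true = true
e IMPLIES (f IMPLIES b) = true IMPLIES true = true
(c IMPLIES (NOT (a IMPLIES b) XOR c)) IFF (e IMPLIES (f IMPLIES b)) = true IFF true = true
((c IMPLIES (NOT (a IMPLIES b) XOR c)) IFF (e IMPLIES (f IMPLIES b))) OR f = true OR false = true
NOT (((c IMPLIES (NOT (a IMPLIES b) XOR c)) IFF (e IMPLIES (f IMPLIES b))) OR f) = NOT true = false
e XOR d = true XOR false = true
NOT (((c IMPLIES (NOT (a IMPLIES b) XOR c)) IFF (e IMPLIES (f IMPLIES b))) OR f) XOR (e XOR d) = false XOR true = true
NOT (NOT (((c IMPLIES (NOT (a IMPLIES b) XOR c)) IFF (e IMPLIES (f IMPLIES b))) OR f) XOR (e XOR d)) = NOT true = false
a AND e = false AND true = false
f AND e = false AND true = false
(a AND e) AND (f AND e) = false AND false = false
NOT (NOT (((c IMPLIES (NOT (a IMPLIES b) XOR c)) IFF (e IMPLIES (f IMPLIES b))) OR f) XOR (e XOR d)) IMPLIES ((a AND e) AND (f AND e)) = false IMPLIES false = true
((b IFF (f IMPLIES c)) OR e) IMPLIES (NOT (NOT (((c IMPLIES (NOT (a IMPLIES b) XOR c)) IFF (e IMPLIES (f IMPLIES b))) OR f) XOR (e XOR d)) IMPLIES ((a AND e) AND (f AND e))) = true IMPLIES true = true

true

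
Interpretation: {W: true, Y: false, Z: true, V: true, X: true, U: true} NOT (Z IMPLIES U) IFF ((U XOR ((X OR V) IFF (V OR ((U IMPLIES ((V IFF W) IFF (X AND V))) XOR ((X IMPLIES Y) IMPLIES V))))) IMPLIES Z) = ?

Z IMPLIES U = true IMPLIES true = true
NOT (Z IMPLIES U) = NOT true = false
X OR V = true OR true = true
V IFF W = true IFF true = true
X AND V = true AND true = true
(V IFF W) IFF (X AND V) = true IFF true = true
U IMPLIES ((V IFF W) IFF (X AND V)) = true IMPLIES true = true
X IMPLIES Y = true IMPLIES false = false
(X IMPLIES Y) IMPLIES V = false IMPLIES true = true
(U IMPLIES ((V IFF W) IFF (X AND V))) XOR ((X IMPLIES Y) IMPLIES V) = true XOR true = false
V OR ((U IMPLIES ((V IFF W) IFF (X AND V))) XOR ((X IMPLIES Y) IMPLIES V)) = true OR false = true
(X OR V) IFF (V OR ((U IMPLIES ((V IFF W) IFF (X AND V))) XOR ((X IMPLIES Y) IMPLIES V))) = true IFF true = true
U XOR ((X OR V) IFF (V OR ((U IMPLIES ((V IFF W) IFF (X AND V))) XOR ((X IMPLIES Y) IMPLIES V)))) = true XOR true = false
(U XOR ((X OR V) IFF (V OR ((U IMPLIES ((V IFF W) IFF (X AND V))) XOR ((X IMPLIES Y) IMPLIES V))))) IMPLIES Z = false IMPLIES true = true
NOT (Z IMPLIES U) IFF ((U XOR ((X OR V) IFF (V OR ((U IMPLIES ((V IFF W) IFF (X AND V))) XOR ((X IMPLIES Y) IMPLIES V))))) IMPLIES Z) = false IFF true = false

false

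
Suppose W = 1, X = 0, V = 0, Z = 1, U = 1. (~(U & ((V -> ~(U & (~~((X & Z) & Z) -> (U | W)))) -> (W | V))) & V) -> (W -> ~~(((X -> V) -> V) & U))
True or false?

Substituting W=1, X=0, V=0, Z=1, U=1:
X & Z = 0 & 1 = 0
(X & Z) & Z = 0 & 1 = 0
~((X & Z) & Z) = ~0 = 1
~~((X & Z) & Z) = ~1 = 0
U | W = 1 | 1 = 1
~~((X & Z) & Z) -> (U | W) = 0 -> 1 = 1
U & (~~((X & Z) & Z) -> (U | W)) = 1 & 1 = 1
~(U & (~~((X & Z) & Z) -> (U | W))) = ~1 = 0
V -> ~(U & (~~((X & Z) & Z) -> (U | W))) = 0 -> 0 = 1
W | V = 1 | 0 = 1
(V -> ~(U & (~~((X & Z) & Z) -> (U | W)))) -> (W | V) = 1 -> 1 = 1
U & ((V -> ~(U & (~~((X & Z) & Z) -> (U | W)))) -> (W | V)) = 1 & 1 = 1
~(U & ((V -> ~(U & (~~((X & Z) & Z) -> (U | W)))) -> (W | V))) = ~1 = 0
~(U & ((V -> ~(U & (~~((X & Z) & Z) -> (U | W)))) -> (W | V))) & V = 0 & 0 = 0
X -> V = 0 -> 0 = 1
(X -> V) -> V = 1 -> 0 = 0
((X -> V) -> V) & U = 0 & 1 = 0
~(((X -> V) -> V) & U) = ~0 = 1
~~(((X -> V) -> V) & U) = ~1 = 0
W -> ~~(((X -> V) -> V) & U) = 1 -> 0 = 0
(~(U & ((V -> ~(U & (~~((X & Z) & Z) -> (U | W)))) -> (W | V))) & V) -> (W -> ~~(((X -> V) -> V) & U)) = 0 -> 0 = 1

1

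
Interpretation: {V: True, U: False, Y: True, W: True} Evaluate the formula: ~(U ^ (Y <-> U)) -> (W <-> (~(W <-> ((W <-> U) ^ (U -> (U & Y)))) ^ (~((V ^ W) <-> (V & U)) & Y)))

False

Y <-> U = True <-> False = False
U ^ (Y <-> U) = False ^ False = False
~(U ^ (Y <-> U)) = ~False = True
W <-> U = True <-> False = False
U & Y = False & True = False
U -> (U & Y) = False -> False = True
(W <-> U) ^ (U -> (U & Y)) = False ^ True = True
W <-> ((W <-> U) ^ (U -> (U & Y))) = True <-> True = True
~(W <-> ((W <-> U) ^ (U -> (U & Y)))) = ~True = False
V ^ W = True ^ True = False
V & U = True & False = False
(V ^ W) <-> (V & U) = False <-> False = True
~((V ^ W) <-> (V & U)) = ~True = False
~((V ^ W) <-> (V & U)) & Y = False & True = False
~(W <-> ((W <-> U) ^ (U -> (U & Y)))) ^ (~((V ^ W) <-> (V & U)) & Y) = False ^ False = False
W <-> (~(W <-> ((W <-> U) ^ (U -> (U & Y)))) ^ (~((V ^ W) <-> (V & U)) & Y)) = True <-> False = False
~(U ^ (Y <-> U)) -> (W <-> (~(W <-> ((W <-> U) ^ (U -> (U & Y)))) ^ (~((V ^ W) <-> (V & U)) & Y))) = True -> False = False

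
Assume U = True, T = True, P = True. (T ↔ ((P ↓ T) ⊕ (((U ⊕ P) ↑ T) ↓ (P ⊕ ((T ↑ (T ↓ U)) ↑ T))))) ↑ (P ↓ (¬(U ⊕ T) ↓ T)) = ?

True

P ↓ T = True ↓ True = False
U ⊕ P = True ⊕ True = False
(U ⊕ P) ↑ T = False ↑ True = True
T ↓ U = True ↓ True = False
T ↑ (T ↓ U) = True ↑ False = True
(T ↑ (T ↓ U)) ↑ T = True ↑ True = False
P ⊕ ((T ↑ (T ↓ U)) ↑ T) = True ⊕ False = True
((U ⊕ P) ↑ T) ↓ (P ⊕ ((T ↑ (T ↓ U)) ↑ T)) = True ↓ True = False
(P ↓ T) ⊕ (((U ⊕ P) ↑ T) ↓ (P ⊕ ((T ↑ (T ↓ U)) ↑ T))) = False ⊕ False = False
T ↔ ((P ↓ T) ⊕ (((U ⊕ P) ↑ T) ↓ (P ⊕ ((T ↑ (T ↓ U)) ↑ T)))) = True ↔ False = False
U ⊕ T = True ⊕ True = False
¬(U ⊕ T) = ¬False = True
¬(U ⊕ T) ↓ T = True ↓ True = False
P ↓ (¬(U ⊕ T) ↓ T) = True ↓ False = False
(T ↔ ((P ↓ T) ⊕ (((U ⊕ P) ↑ T) ↓ (P ⊕ ((T ↑ (T ↓ U)) ↑ T))))) ↑ (P ↓ (¬(U ⊕ T) ↓ T)) = False ↑ False = True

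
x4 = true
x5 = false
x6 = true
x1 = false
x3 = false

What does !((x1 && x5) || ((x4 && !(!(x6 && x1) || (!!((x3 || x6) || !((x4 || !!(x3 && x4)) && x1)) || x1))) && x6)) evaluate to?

Substituting x4=true, x5=false, x6=true, x1=false, x3=false:
x1 && x5 = false && false = false
x6 && x1 = true && false = false
!(x6 && x1) = !false = true
x3 || x6 = false || true = true
x3 && x4 = false && true = false
!(x3 && x4) = !false = true
!!(x3 && x4) = !true = false
x4 || !!(x3 && x4) = true || false = true
(x4 || !!(x3 && x4)) && x1 = true && false = false
!((x4 || !!(x3 && x4)) && x1) = !false = true
(x3 || x6) || !((x4 || !!(x3 && x4)) && x1) = true || true = true
!((x3 || x6) || !((x4 || !!(x3 && x4)) && x1)) = !true = false
!!((x3 || x6) || !((x4 || !!(x3 && x4)) && x1)) = !false = true
!!((x3 || x6) || !((x4 || !!(x3 && x4)) && x1)) || x1 = true || false = true
!(x6 && x1) || (!!((x3 || x6) || !((x4 || !!(x3 && x4)) && x1)) || x1) = true || true = true
!(!(x6 && x1) || (!!((x3 || x6) || !((x4 || !!(x3 && x4)) && x1)) || x1)) = !true = false
x4 && !(!(x6 && x1) || (!!((x3 || x6) || !((x4 || !!(x3 && x4)) && x1)) || x1)) = true && false = false
(x4 && !(!(x6 && x1) || (!!((x3 || x6) || !((x4 || !!(x3 && x4)) && x1)) || x1))) && x6 = false && true = false
(x1 && x5) || ((x4 && !(!(x6 && x1) || (!!((x3 || x6) || !((x4 || !!(x3 && x4)) && x1)) || x1))) && x6) = false || false = false
!((x1 && x5) || ((x4 && !(!(x6 && x1) || (!!((x3 || x6) || !((x4 || !!(x3 && x4)) && x1)) || x1))) && x6)) = !false = true

true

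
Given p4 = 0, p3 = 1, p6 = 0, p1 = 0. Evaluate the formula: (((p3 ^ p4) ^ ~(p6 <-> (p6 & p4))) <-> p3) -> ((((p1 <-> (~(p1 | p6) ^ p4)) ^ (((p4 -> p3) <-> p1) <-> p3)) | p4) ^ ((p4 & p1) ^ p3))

Substituting p4=0, p3=1, p6=0, p1=0:
p3 ^ p4 = 1 ^ 0 = 1
p6 & p4 = 0 & 0 = 0
p6 <-> (p6 & p4) = 0 <-> 0 = 1
~(p6 <-> (p6 & p4)) = ~1 = 0
(p3 ^ p4) ^ ~(p6 <-> (p6 & p4)) = 1 ^ 0 = 1
((p3 ^ p4) ^ ~(p6 <-> (p6 & p4))) <-> p3 = 1 <-> 1 = 1
p1 | p6 = 0 | 0 = 0
~(p1 | p6) = ~0 = 1
~(p1 | p6) ^ p4 = 1 ^ 0 = 1
p1 <-> (~(p1 | p6) ^ p4) = 0 <-> 1 = 0
p4 -> p3 = 0 -> 1 = 1
(p4 -> p3) <-> p1 = 1 <-> 0 = 0
((p4 -> p3) <-> p1) <-> p3 = 0 <-> 1 = 0
(p1 <-> (~(p1 | p6) ^ p4)) ^ (((p4 -> p3) <-> p1) <-> p3) = 0 ^ 0 = 0
((p1 <-> (~(p1 | p6) ^ p4)) ^ (((p4 -> p3) <-> p1) <-> p3)) | p4 = 0 | 0 = 0
p4 & p1 = 0 & 0 = 0
(p4 & p1) ^ p3 = 0 ^ 1 = 1
(((p1 <-> (~(p1 | p6) ^ p4)) ^ (((p4 -> p3) <-> p1) <-> p3)) | p4) ^ ((p4 & p1) ^ p3) = 0 ^ 1 = 1
(((p3 ^ p4) ^ ~(p6 <-> (p6 & p4))) <-> p3) -> ((((p1 <-> (~(p1 | p6) ^ p4)) ^ (((p4 -> p3) <-> p1) <-> p3)) | p4) ^ ((p4 & p1) ^ p3)) = 1 -> 1 = 1

1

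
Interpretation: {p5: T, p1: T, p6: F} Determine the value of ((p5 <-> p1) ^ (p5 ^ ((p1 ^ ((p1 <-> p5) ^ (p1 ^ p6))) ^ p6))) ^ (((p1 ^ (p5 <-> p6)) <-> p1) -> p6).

p5 <-> p1 = T <-> T = T
p1 <-> p5 = T <-> T = T
p1 ^ p6 = T ^ F = T
(p1 <-> p5) ^ (p1 ^ p6) = T ^ T = F
p1 ^ ((p1 <-> p5) ^ (p1 ^ p6)) = T ^ F = T
(p1 ^ ((p1 <-> p5) ^ (p1 ^ p6))) ^ p6 = T ^ F = T
p5 ^ ((p1 ^ ((p1 <-> p5) ^ (p1 ^ p6))) ^ p6) = T ^ T = F
(p5 <-> p1) ^ (p5 ^ ((p1 ^ ((p1 <-> p5) ^ (p1 ^ p6))) ^ p6)) = T ^ F = T
p5 <-> p6 = T <-> F = F
p1 ^ (p5 <-> p6) = T ^ F = T
(p1 ^ (p5 <-> p6)) <-> p1 = T <-> T = T
((p1 ^ (p5 <-> p6)) <-> p1) -> p6 = T -> F = F
((p5 <-> p1) ^ (p5 ^ ((p1 ^ ((p1 <-> p5) ^ (p1 ^ p6))) ^ p6))) ^ (((p1 ^ (p5 <-> p6)) <-> p1) -> p6) = T ^ F = T

T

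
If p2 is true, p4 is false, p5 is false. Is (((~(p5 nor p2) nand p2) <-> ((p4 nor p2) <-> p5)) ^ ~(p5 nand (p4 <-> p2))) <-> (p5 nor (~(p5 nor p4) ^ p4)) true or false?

Substituting p2=1, p4=0, p5=0:
p5 nor p2 = 0 nor 1 = 0
~(p5 nor p2) = ~0 = 1
~(p5 nor p2) nand p2 = 1 nand 1 = 0
p4 nor p2 = 0 nor 1 = 0
(p4 nor p2) <-> p5 = 0 <-> 0 = 1
(~(p5 nor p2) nand p2) <-> ((p4 nor p2) <-> p5) = 0 <-> 1 = 0
p4 <-> p2 = 0 <-> 1 = 0
p5 nand (p4 <-> p2) = 0 nand 0 = 1
~(p5 nand (p4 <-> p2)) = ~1 = 0
((~(p5 nor p2) nand p2) <-> ((p4 nor p2) <-> p5)) ^ ~(p5 nand (p4 <-> p2)) = 0 ^ 0 = 0
p5 nor p4 = 0 nor 0 = 1
~(p5 nor p4) = ~1 = 0
~(p5 nor p4) ^ p4 = 0 ^ 0 = 0
p5 nor (~(p5 nor p4) ^ p4) = 0 nor 0 = 1
(((~(p5 nor p2) nand p2) <-> ((p4 nor p2) <-> p5)) ^ ~(p5 nand (p4 <-> p2))) <-> (p5 nor (~(p5 nor p4) ^ p4)) = 0 <-> 1 = 0

0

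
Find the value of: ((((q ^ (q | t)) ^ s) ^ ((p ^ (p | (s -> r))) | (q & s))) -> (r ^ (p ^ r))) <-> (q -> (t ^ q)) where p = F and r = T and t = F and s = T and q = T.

q | t = T | F = T
q ^ (q | t) = T ^ T = F
(q ^ (q | t)) ^ s = F ^ T = T
s -> r = T -> T = T
p | (s -> r) = F | T = T
p ^ (p | (s -> r)) = F ^ T = T
q & s = T & T = T
(p ^ (p | (s -> r))) | (q & s) = T | T = T
((q ^ (q | t)) ^ s) ^ ((p ^ (p | (s -> r))) | (q & s)) = T ^ T = F
p ^ r = F ^ T = T
r ^ (p ^ r) = T ^ T = F
(((q ^ (q | t)) ^ s) ^ ((p ^ (p | (s -> r))) | (q & s))) -> (r ^ (p ^ r)) = F -> F = T
t ^ q = F ^ T = T
q -> (t ^ q) = T -> T = T
((((q ^ (q | t)) ^ s) ^ ((p ^ (p | (s -> r))) | (q & s))) -> (r ^ (p ^ r))) <-> (q -> (t ^ q)) = T <-> T = T

T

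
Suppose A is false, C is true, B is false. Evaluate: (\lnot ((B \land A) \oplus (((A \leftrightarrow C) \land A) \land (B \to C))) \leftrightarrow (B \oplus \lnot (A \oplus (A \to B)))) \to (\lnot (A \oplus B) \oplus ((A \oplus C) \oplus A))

\text{True}

B \land A = \text{False} \land \text{False} = \text{False}
A \leftrightarrow C = \text{False} \leftrightarrow \text{True} = \text{False}
(A \leftrightarrow C) \land A = \text{False} \land \text{False} = \text{False}
B \to C = \text{False} \to \text{True} = \text{True}
((A \leftrightarrow C) \land A) \land (B \to C) = \text{False} \land \text{True} = \text{False}
(B \land A) \oplus (((A \leftrightarrow C) \land A) \land (B \to C)) = \text{False} \oplus \text{False} = \text{False}
\lnot ((B \land A) \oplus (((A \leftrightarrow C) \land A) \land (B \to C))) = \lnot \text{False} = \text{True}
A \to B = \text{False} \to \text{False} = \text{True}
A \oplus (A \to B) = \text{False} \oplus \text{True} = \text{True}
\lnot (A \oplus (A \to B)) = \lnot \text{True} = \text{False}
B \oplus \lnot (A \oplus (A \to B)) = \text{False} \oplus \text{False} = \text{False}
\lnot ((B \land A) \oplus (((A \leftrightarrow C) \land A) \land (B \to C))) \leftrightarrow (B \oplus \lnot (A \oplus (A \to B))) = \text{True} \leftrightarrow \text{False} = \text{False}
A \oplus B = \text{False} \oplus \text{False} = \text{False}
\lnot (A \oplus B) = \lnot \text{False} = \text{True}
A \oplus C = \text{False} \oplus \text{True} = \text{True}
(A \oplus C) \oplus A = \text{True} \oplus \text{False} = \text{True}
\lnot (A \oplus B) \oplus ((A \oplus C) \oplus A) = \text{True} \oplus \text{True} = \text{False}
(\lnot ((B \land A) \oplus (((A \leftrightarrow C) \land A) \land (B \to C))) \leftrightarrow (B \oplus \lnot (A \oplus (A \to B)))) \to (\lnot (A \oplus B) \oplus ((A \oplus C) \oplus A)) = \text{False} \to \text{False} = \text{True}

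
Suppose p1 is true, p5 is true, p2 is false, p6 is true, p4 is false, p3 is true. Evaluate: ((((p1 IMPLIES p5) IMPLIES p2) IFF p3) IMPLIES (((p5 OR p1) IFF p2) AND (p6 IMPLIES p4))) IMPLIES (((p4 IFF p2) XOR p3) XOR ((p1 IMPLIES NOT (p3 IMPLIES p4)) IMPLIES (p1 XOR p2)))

p1 IMPLIES p5 = true IMPLIES true = true
(p1 IMPLIES p5) IMPLIES p2 = true IMPLIES false = false
((p1 IMPLIES p5) IMPLIES p2) IFF p3 = false IFF true = false
p5 OR p1 = true OR true = true
(p5 OR p1) IFF p2 = true IFF false = false
p6 IMPLIES p4 = true IMPLIES false = false
((p5 OR p1) IFF p2) AND (p6 IMPLIES p4) = false AND false = false
(((p1 IMPLIES p5) IMPLIES p2) IFF p3) IMPLIES (((p5 OR p1) IFF p2) AND (p6 IMPLIES p4)) = false IMPLIES false = true
p4 IFF p2 = false IFF false = true
(p4 IFF p2) XOR p3 = true XOR true = false
p3 IMPLIES p4 = true IMPLIES false = false
NOT (p3 IMPLIES p4) = NOT false = true
p1 IMPLIES NOT (p3 IMPLIES p4) = true IMPLIES true = true
p1 XOR p2 = true XOR false = true
(p1 IMPLIES NOT (p3 IMPLIES p4)) IMPLIES (p1 XOR p2) = true IMPLIES true = true
((p4 IFF p2) XOR p3) XOR ((p1 IMPLIES NOT (p3 IMPLIES p4)) IMPLIES (p1 XOR p2)) = false XOR true = true
((((p1 IMPLIES p5) IMPLIES p2) IFF p3) IMPLIES (((p5 OR p1) IFF p2) AND (p6 IMPLIES p4))) IMPLIES (((p4 IFF p2) XOR p3) XOR ((p1 IMPLIES NOT (p3 IMPLIES p4)) IMPLIES (p1 XOR p2))) = true IMPLIES true = true

true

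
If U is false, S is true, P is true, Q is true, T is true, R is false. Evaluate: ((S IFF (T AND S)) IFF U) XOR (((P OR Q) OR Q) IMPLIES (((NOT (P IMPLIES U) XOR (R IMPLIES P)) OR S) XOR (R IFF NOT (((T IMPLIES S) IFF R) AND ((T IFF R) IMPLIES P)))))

True

T AND S = True AND True = True
S IFF (T AND S) = True IFF True = True
(S IFF (T AND S)) IFF U = True IFF False = False
P OR Q = True OR True = True
(P OR Q) OR Q = True OR True = True
P IMPLIES U = True IMPLIES False = False
NOT (P IMPLIES U) = NOT False = True
R IMPLIES P = False IMPLIES True = True
NOT (P IMPLIES U) XOR (R IMPLIES P) = True XOR True = False
(NOT (P IMPLIES U) XOR (R IMPLIES P)) OR S = False OR True = True
T IMPLIES S = True IMPLIES True = True
(T IMPLIES S) IFF R = True IFF False = False
T IFF R = True IFF False = False
(T IFF R) IMPLIES P = False IMPLIES True = True
((T IMPLIES S) IFF R) AND ((T IFF R) IMPLIES P) = False AND True = False
NOT (((T IMPLIES S) IFF R) AND ((T IFF R) IMPLIES P)) = NOT False = True
R IFF NOT (((T IMPLIES S) IFF R) AND ((T IFF R) IMPLIES P)) = False IFF True = False
((NOT (P IMPLIES U) XOR (R IMPLIES P)) OR S) XOR (R IFF NOT (((T IMPLIES S) IFF R) AND ((T IFF R) IMPLIES P))) = True XOR False = True
((P OR Q) OR Q) IMPLIES (((NOT (P IMPLIES U) XOR (R IMPLIES P)) OR S) XOR (R IFF NOT (((T IMPLIES S) IFF R) AND ((T IFF R) IMPLIES P)))) = True IMPLIES True = True
((S IFF (T AND S)) IFF U) XOR (((P OR Q) OR Q) IMPLIES (((NOT (P IMPLIES U) XOR (R IMPLIES P)) OR S) XOR (R IFF NOT (((T IMPLIES S) IFF R) AND ((T IFF R) IMPLIES P))))) = False XOR True = True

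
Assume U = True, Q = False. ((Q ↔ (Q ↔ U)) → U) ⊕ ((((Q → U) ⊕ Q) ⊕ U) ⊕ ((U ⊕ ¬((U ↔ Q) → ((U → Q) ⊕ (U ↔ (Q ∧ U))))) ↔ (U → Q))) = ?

True

Q ↔ U = False ↔ True = False
Q ↔ (Q ↔ U) = False ↔ False = True
(Q ↔ (Q ↔ U)) → U = True → True = True
Q → U = False → True = True
(Q → U) ⊕ Q = True ⊕ False = True
((Q → U) ⊕ Q) ⊕ U = True ⊕ True = False
U ↔ Q = True ↔ False = False
U → Q = True → False = False
Q ∧ U = False ∧ True = False
U ↔ (Q ∧ U) = True ↔ False = False
(U → Q) ⊕ (U ↔ (Q ∧ U)) = False ⊕ False = False
(U ↔ Q) → ((U → Q) ⊕ (U ↔ (Q ∧ U))) = False → False = True
¬((U ↔ Q) → ((U → Q) ⊕ (U ↔ (Q ∧ U)))) = ¬True = False
U ⊕ ¬((U ↔ Q) → ((U → Q) ⊕ (U ↔ (Q ∧ U)))) = True ⊕ False = True
U → Q = True → False = False
(U ⊕ ¬((U ↔ Q) → ((U → Q) ⊕ (U ↔ (Q ∧ U))))) ↔ (U → Q) = True ↔ False = False
(((Q → U) ⊕ Q) ⊕ U) ⊕ ((U ⊕ ¬((U ↔ Q) → ((U → Q) ⊕ (U ↔ (Q ∧ U))))) ↔ (U → Q)) = False ⊕ False = False
((Q ↔ (Q ↔ U)) → U) ⊕ ((((Q → U) ⊕ Q) ⊕ U) ⊕ ((U ⊕ ¬((U ↔ Q) → ((U → Q) ⊕ (U ↔ (Q ∧ U))))) ↔ (U → Q))) = True ⊕ False = True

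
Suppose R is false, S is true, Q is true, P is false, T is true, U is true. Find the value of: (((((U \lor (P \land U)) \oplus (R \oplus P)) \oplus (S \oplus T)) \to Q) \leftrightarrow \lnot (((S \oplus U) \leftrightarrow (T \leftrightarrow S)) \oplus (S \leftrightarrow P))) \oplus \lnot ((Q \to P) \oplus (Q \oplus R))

Substituting R=\text{False}, S=\text{True}, Q=\text{True}, P=\text{False}, T=\text{True}, U=\text{True}:
P \land U = \text{False} \land \text{True} = \text{False}
U \lor (P \land U) = \text{True} \lor \text{False} = \text{True}
R \oplus P = \text{False} \oplus \text{False} = \text{False}
(U \lor (P \land U)) \oplus (R \oplus P) = \text{True} \oplus \text{False} = \text{True}
S \oplus T = \text{True} \oplus \text{True} = \text{False}
((U \lor (P \land U)) \oplus (R \oplus P)) \oplus (S \oplus T) = \text{True} \oplus \text{False} = \text{True}
(((U \lor (P \land U)) \oplus (R \oplus P)) \oplus (S \oplus T)) \to Q = \text{True} \to \text{True} = \text{True}
S \oplus U = \text{True} \oplus \text{True} = \text{False}
T \leftrightarrow S = \text{True} \leftrightarrow \text{True} = \text{True}
(S \oplus U) \leftrightarrow (T \leftrightarrow S) = \text{False} \leftrightarrow \text{True} = \text{False}
S \leftrightarrow P = \text{True} \leftrightarrow \text{False} = \text{False}
((S \oplus U) \leftrightarrow (T \leftrightarrow S)) \oplus (S \leftrightarrow P) = \text{False} \oplus \text{False} = \text{False}
\lnot (((S \oplus U) \leftrightarrow (T \leftrightarrow S)) \oplus (S \leftrightarrow P)) = \lnot \text{False} = \text{True}
((((U \lor (P \land U)) \oplus (R \oplus P)) \oplus (S \oplus T)) \to Q) \leftrightarrow \lnot (((S \oplus U) \leftrightarrow (T \leftrightarrow S)) \oplus (S \leftrightarrow P)) = \text{True} \leftrightarrow \text{True} = \text{True}
Q \to P = \text{True} \to \text{False} = \text{False}
Q \oplus R = \text{True} \oplus \text{False} = \text{True}
(Q \to P) \oplus (Q \oplus R) = \text{False} \oplus \text{True} = \text{True}
\lnot ((Q \to P) \oplus (Q \oplus R)) = \lnot \text{True} = \text{False}
(((((U \lor (P \land U)) \oplus (R \oplus P)) \oplus (S \oplus T)) \to Q) \leftrightarrow \lnot (((S \oplus U) \leftrightarrow (T \leftrightarrow S)) \oplus (S \leftrightarrow P))) \oplus \lnot ((Q \to P) \oplus (Q \oplus R)) = \text{True} \oplus \text{False} = \text{True}

\text{True}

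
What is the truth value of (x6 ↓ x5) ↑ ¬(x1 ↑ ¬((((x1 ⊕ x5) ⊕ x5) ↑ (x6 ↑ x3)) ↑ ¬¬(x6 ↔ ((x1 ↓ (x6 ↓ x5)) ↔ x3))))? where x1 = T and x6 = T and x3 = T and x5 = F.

x6 ↓ x5 = T ↓ F = F
x1 ⊕ x5 = T ⊕ F = T
(x1 ⊕ x5) ⊕ x5 = T ⊕ F = T
x6 ↑ x3 = T ↑ T = F
((x1 ⊕ x5) ⊕ x5) ↑ (x6 ↑ x3) = T ↑ F = T
x6 ↓ x5 = T ↓ F = F
x1 ↓ (x6 ↓ x5) = T ↓ F = F
(x1 ↓ (x6 ↓ x5)) ↔ x3 = F ↔ T = F
x6 ↔ ((x1 ↓ (x6 ↓ x5)) ↔ x3) = T ↔ F = F
¬(x6 ↔ ((x1 ↓ (x6 ↓ x5)) ↔ x3)) = ¬F = T
¬¬(x6 ↔ ((x1 ↓ (x6 ↓ x5)) ↔ x3)) = ¬T = F
(((x1 ⊕ x5) ⊕ x5) ↑ (x6 ↑ x3)) ↑ ¬¬(x6 ↔ ((x1 ↓ (x6 ↓ x5)) ↔ x3)) = T ↑ F = T
¬((((x1 ⊕ x5) ⊕ x5) ↑ (x6 ↑ x3)) ↑ ¬¬(x6 ↔ ((x1 ↓ (x6 ↓ x5)) ↔ x3))) = ¬T = F
x1 ↑ ¬((((x1 ⊕ x5) ⊕ x5) ↑ (x6 ↑ x3)) ↑ ¬¬(x6 ↔ ((x1 ↓ (x6 ↓ x5)) ↔ x3))) = T ↑ F = T
¬(x1 ↑ ¬((((x1 ⊕ x5) ⊕ x5) ↑ (x6 ↑ x3)) ↑ ¬¬(x6 ↔ ((x1 ↓ (x6 ↓ x5)) ↔ x3)))) = ¬T = F
(x6 ↓ x5) ↑ ¬(x1 ↑ ¬((((x1 ⊕ x5) ⊕ x5) ↑ (x6 ↑ x3)) ↑ ¬¬(x6 ↔ ((x1 ↓ (x6 ↓ x5)) ↔ x3)))) = F ↑ F = T

T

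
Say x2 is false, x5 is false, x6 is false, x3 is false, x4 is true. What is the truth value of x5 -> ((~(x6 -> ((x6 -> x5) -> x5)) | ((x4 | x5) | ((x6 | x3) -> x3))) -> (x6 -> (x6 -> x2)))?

T

Substituting x2=F, x5=F, x6=F, x3=F, x4=T:
x6 -> x5 = F -> F = T
(x6 -> x5) -> x5 = T -> F = F
x6 -> ((x6 -> x5) -> x5) = F -> F = T
~(x6 -> ((x6 -> x5) -> x5)) = ~T = F
x4 | x5 = T | F = T
x6 | x3 = F | F = F
(x6 | x3) -> x3 = F -> F = T
(x4 | x5) | ((x6 | x3) -> x3) = T | T = T
~(x6 -> ((x6 -> x5) -> x5)) | ((x4 | x5) | ((x6 | x3) -> x3)) = F | T = T
x6 -> x2 = F -> F = T
x6 -> (x6 -> x2) = F -> T = T
(~(x6 -> ((x6 -> x5) -> x5)) | ((x4 | x5) | ((x6 | x3) -> x3))) -> (x6 -> (x6 -> x2)) = T -> T = T
x5 -> ((~(x6 -> ((x6 -> x5) -> x5)) | ((x4 | x5) | ((x6 | x3) -> x3))) -> (x6 -> (x6 -> x2))) = F -> T = T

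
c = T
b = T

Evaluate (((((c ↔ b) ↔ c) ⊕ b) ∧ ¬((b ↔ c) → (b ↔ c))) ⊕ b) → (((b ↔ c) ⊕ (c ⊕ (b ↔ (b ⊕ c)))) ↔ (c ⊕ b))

c ↔ b = T ↔ T = T
(c ↔ b) ↔ c = T ↔ T = T
((c ↔ b) ↔ c) ⊕ b = T ⊕ T = F
b ↔ c = T ↔ T = T
b ↔ c = T ↔ T = T
(b ↔ c) → (b ↔ c) = T → T = T
¬((b ↔ c) → (b ↔ c)) = ¬T = F
(((c ↔ b) ↔ c) ⊕ b) ∧ ¬((b ↔ c) → (b ↔ c)) = F ∧ F = F
((((c ↔ b) ↔ c) ⊕ b) ∧ ¬((b ↔ c) → (b ↔ c))) ⊕ b = F ⊕ T = T
b ↔ c = T ↔ T = T
b ⊕ c = T ⊕ T = F
b ↔ (b ⊕ c) = T ↔ F = F
c ⊕ (b ↔ (b ⊕ c)) = T ⊕ F = T
(b ↔ c) ⊕ (c ⊕ (b ↔ (b ⊕ c))) = T ⊕ T = F
c ⊕ b = T ⊕ T = F
((b ↔ c) ⊕ (c ⊕ (b ↔ (b ⊕ c)))) ↔ (c ⊕ b) = F ↔ F = T
(((((c ↔ b) ↔ c) ⊕ b) ∧ ¬((b ↔ c) → (b ↔ c))) ⊕ b) → (((b ↔ c) ⊕ (c ⊕ (b ↔ (b ⊕ c)))) ↔ (c ⊕ b)) = T → T = T

T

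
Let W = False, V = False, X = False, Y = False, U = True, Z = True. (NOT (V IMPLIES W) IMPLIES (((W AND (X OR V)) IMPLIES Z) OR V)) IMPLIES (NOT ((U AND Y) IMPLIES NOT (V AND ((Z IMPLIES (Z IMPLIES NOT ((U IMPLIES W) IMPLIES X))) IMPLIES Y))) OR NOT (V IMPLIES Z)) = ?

V IMPLIES W = False IMPLIES False = True
NOT (V IMPLIES W) = NOT True = False
X OR V = False OR False = False
W AND (X OR V) = False AND False = False
(W AND (X OR V)) IMPLIES Z = False IMPLIES True = True
((W AND (X OR V)) IMPLIES Z) OR V = True OR False = True
NOT (V IMPLIES W) IMPLIES (((W AND (X OR V)) IMPLIES Z) OR V) = False IMPLIES True = True
U AND Y = True AND False = False
U IMPLIES W = True IMPLIES False = False
(U IMPLIES W) IMPLIES X = False IMPLIES False = True
NOT ((U IMPLIES W) IMPLIES X) = NOT True = False
Z IMPLIES NOT ((U IMPLIES W) IMPLIES X) = True IMPLIES False = False
Z IMPLIES (Z IMPLIES NOT ((U IMPLIES W) IMPLIES X)) = True IMPLIES False = False
(Z IMPLIES (Z IMPLIES NOT ((U IMPLIES W) IMPLIES X))) IMPLIES Y = False IMPLIES False = True
V AND ((Z IMPLIES (Z IMPLIES NOT ((U IMPLIES W) IMPLIES X))) IMPLIES Y) = False AND True = False
NOT (V AND ((Z IMPLIES (Z IMPLIES NOT ((U IMPLIES W) IMPLIES X))) IMPLIES Y)) = NOT False = True
(U AND Y) IMPLIES NOT (V AND ((Z IMPLIES (Z IMPLIES NOT ((U IMPLIES W) IMPLIES X))) IMPLIES Y)) = False IMPLIES True = True
NOT ((U AND Y) IMPLIES NOT (V AND ((Z IMPLIES (Z IMPLIES NOT ((U IMPLIES W) IMPLIES X))) IMPLIES Y))) = NOT True = False
V IMPLIES Z = False IMPLIES True = True
NOT (V IMPLIES Z) = NOT True = False
NOT ((U AND Y) IMPLIES NOT (V AND ((Z IMPLIES (Z IMPLIES NOT ((U IMPLIES W) IMPLIES X))) IMPLIES Y))) OR NOT (V IMPLIES Z) = False OR False = False
(NOT (V IMPLIES W) IMPLIES (((W AND (X OR V)) IMPLIES Z) OR V)) IMPLIES (NOT ((U AND Y) IMPLIES NOT (V AND ((Z IMPLIES (Z IMPLIES NOT ((U IMPLIES W) IMPLIES X))) IMPLIES Y))) OR NOT (V IMPLIES Z)) = True IMPLIES False = False

False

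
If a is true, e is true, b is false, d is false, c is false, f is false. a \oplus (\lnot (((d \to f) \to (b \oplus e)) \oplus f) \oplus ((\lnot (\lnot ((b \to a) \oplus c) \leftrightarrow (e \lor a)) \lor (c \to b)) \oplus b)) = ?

\text{False}

d \to f = \text{False} \to \text{False} = \text{True}
b \oplus e = \text{False} \oplus \text{True} = \text{True}
(d \to f) \to (b \oplus e) = \text{True} \to \text{True} = \text{True}
((d \to f) \to (b \oplus e)) \oplus f = \text{True} \oplus \text{False} = \text{True}
\lnot (((d \to f) \to (b \oplus e)) \oplus f) = \lnot \text{True} = \text{False}
b \to a = \text{False} \to \text{True} = \text{True}
(b \to a) \oplus c = \text{True} \oplus \text{False} = \text{True}
\lnot ((b \to a) \oplus c) = \lnot \text{True} = \text{False}
e \lor a = \text{True} \lor \text{True} = \text{True}
\lnot ((b \to a) \oplus c) \leftrightarrow (e \lor a) = \text{False} \leftrightarrow \text{True} = \text{False}
\lnot (\lnot ((b \to a) \oplus c) \leftrightarrow (e \lor a)) = \lnot \text{False} = \text{True}
c \to b = \text{False} \to \text{False} = \text{True}
\lnot (\lnot ((b \to a) \oplus c) \leftrightarrow (e \lor a)) \lor (c \to b) = \text{True} \lor \text{True} = \text{True}
(\lnot (\lnot ((b \to a) \oplus c) \leftrightarrow (e \lor a)) \lor (c \to b)) \oplus b = \text{True} \oplus \text{False} = \text{True}
\lnot (((d \to f) \to (b \oplus e)) \oplus f) \oplus ((\lnot (\lnot ((b \to a) \oplus c) \leftrightarrow (e \lor a)) \lor (c \to b)) \oplus b) = \text{False} \oplus \text{True} = \text{True}
a \oplus (\lnot (((d \to f) \to (b \oplus e)) \oplus f) \oplus ((\lnot (\lnot ((b \to a) \oplus c) \leftrightarrow (e \lor a)) \lor (c \to b)) \oplus b)) = \text{True} \oplus \text{True} = \text{False}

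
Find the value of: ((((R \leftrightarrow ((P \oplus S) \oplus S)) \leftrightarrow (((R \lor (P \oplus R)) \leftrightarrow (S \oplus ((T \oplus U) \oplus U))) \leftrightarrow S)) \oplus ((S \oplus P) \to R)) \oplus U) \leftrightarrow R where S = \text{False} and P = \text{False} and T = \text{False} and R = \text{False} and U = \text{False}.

Substituting S=\text{False}, P=\text{False}, T=\text{False}, R=\text{False}, U=\text{False}:
P \oplus S = \text{False} \oplus \text{False} = \text{False}
(P \oplus S) \oplus S = \text{False} \oplus \text{False} = \text{False}
R \leftrightarrow ((P \oplus S) \oplus S) = \text{False} \leftrightarrow \text{False} = \text{True}
P \oplus R = \text{False} \oplus \text{False} = \text{False}
R \lor (P \oplus R) = \text{False} \lor \text{False} = \text{False}
T \oplus U = \text{False} \oplus \text{False} = \text{False}
(T \oplus U) \oplus U = \text{False} \oplus \text{False} = \text{False}
S \oplus ((T \oplus U) \oplus U) = \text{False} \oplus \text{False} = \text{False}
(R \lor (P \oplus R)) \leftrightarrow (S \oplus ((T \oplus U) \oplus U)) = \text{False} \leftrightarrow \text{False} = \text{True}
((R \lor (P \oplus R)) \leftrightarrow (S \oplus ((T \oplus U) \oplus U))) \leftrightarrow S = \text{True} \leftrightarrow \text{False} = \text{False}
(R \leftrightarrow ((P \oplus S) \oplus S)) \leftrightarrow (((R \lor (P \oplus R)) \leftrightarrow (S \oplus ((T \oplus U) \oplus U))) \leftrightarrow S) = \text{True} \leftrightarrow \text{False} = \text{False}
S \oplus P = \text{False} \oplus \text{False} = \text{False}
(S \oplus P) \to R = \text{False} \to \text{False} = \text{True}
((R \leftrightarrow ((P \oplus S) \oplus S)) \leftrightarrow (((R \lor (P \oplus R)) \leftrightarrow (S \oplus ((T \oplus U) \oplus U))) \leftrightarrow S)) \oplus ((S \oplus P) \to R) = \text{False} \oplus \text{True} = \text{True}
(((R \leftrightarrow ((P \oplus S) \oplus S)) \leftrightarrow (((R \lor (P \oplus R)) \leftrightarrow (S \oplus ((T \oplus U) \oplus U))) \leftrightarrow S)) \oplus ((S \oplus P) \to R)) \oplus U = \text{True} \oplus \text{False} = \text{True}
((((R \leftrightarrow ((P \oplus S) \oplus S)) \leftrightarrow (((R \lor (P \oplus R)) \leftrightarrow (S \oplus ((T \oplus U) \oplus U))) \leftrightarrow S)) \oplus ((S \oplus P) \to R)) \oplus U) \leftrightarrow R = \text{True} \leftrightarrow \text{False} = \text{False}

\text{False}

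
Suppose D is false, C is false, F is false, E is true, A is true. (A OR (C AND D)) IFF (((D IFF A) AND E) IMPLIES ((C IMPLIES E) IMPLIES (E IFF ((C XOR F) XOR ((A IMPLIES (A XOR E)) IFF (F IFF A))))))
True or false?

True

C AND D = False AND False = False
A OR (C AND D) = True OR False = True
D IFF A = False IFF True = False
(D IFF A) AND E = False AND True = False
C IMPLIES E = False IMPLIES True = True
C XOR F = False XOR False = False
A XOR E = True XOR True = False
A IMPLIES (A XOR E) = True IMPLIES False = False
F IFF A = False IFF True = False
(A IMPLIES (A XOR E)) IFF (F IFF A) = False IFF False = True
(C XOR F) XOR ((A IMPLIES (A XOR E)) IFF (F IFF A)) = False XOR True = True
E IFF ((C XOR F) XOR ((A IMPLIES (A XOR E)) IFF (F IFF A))) = True IFF True = True
(C IMPLIES E) IMPLIES (E IFF ((C XOR F) XOR ((A IMPLIES (A XOR E)) IFF (F IFF A)))) = True IMPLIES True = True
((D IFF A) AND E) IMPLIES ((C IMPLIES E) IMPLIES (E IFF ((C XOR F) XOR ((A IMPLIES (A XOR E)) IFF (F IFF A))))) = False IMPLIES True = True
(A OR (C AND D)) IFF (((D IFF A) AND E) IMPLIES ((C IMPLIES E) IMPLIES (E IFF ((C XOR F) XOR ((A IMPLIES (A XOR E)) IFF (F IFF A)))))) = True IFF True = True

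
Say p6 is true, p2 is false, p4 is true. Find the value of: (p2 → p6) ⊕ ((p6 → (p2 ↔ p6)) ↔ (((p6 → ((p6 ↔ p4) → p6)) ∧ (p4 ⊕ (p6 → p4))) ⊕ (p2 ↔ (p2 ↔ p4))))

T

p2 → p6 = F → T = T
p2 ↔ p6 = F ↔ T = F
p6 → (p2 ↔ p6) = T → F = F
p6 ↔ p4 = T ↔ T = T
(p6 ↔ p4) → p6 = T → T = T
p6 → ((p6 ↔ p4) → p6) = T → T = T
p6 → p4 = T → T = T
p4 ⊕ (p6 → p4) = T ⊕ T = F
(p6 → ((p6 ↔ p4) → p6)) ∧ (p4 ⊕ (p6 → p4)) = T ∧ F = F
p2 ↔ p4 = F ↔ T = F
p2 ↔ (p2 ↔ p4) = F ↔ F = T
((p6 → ((p6 ↔ p4) → p6)) ∧ (p4 ⊕ (p6 → p4))) ⊕ (p2 ↔ (p2 ↔ p4)) = F ⊕ T = T
(p6 → (p2 ↔ p6)) ↔ (((p6 → ((p6 ↔ p4) → p6)) ∧ (p4 ⊕ (p6 → p4))) ⊕ (p2 ↔ (p2 ↔ p4))) = F ↔ T = F
(p2 → p6) ⊕ ((p6 → (p2 ↔ p6)) ↔ (((p6 → ((p6 ↔ p4) → p6)) ∧ (p4 ⊕ (p6 → p4))) ⊕ (p2 ↔ (p2 ↔ p4)))) = T ⊕ F = T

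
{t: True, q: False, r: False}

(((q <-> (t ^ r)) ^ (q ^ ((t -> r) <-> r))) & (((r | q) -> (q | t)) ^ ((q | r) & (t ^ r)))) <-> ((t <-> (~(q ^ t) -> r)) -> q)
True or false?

Substituting t=True, q=False, r=False:
t ^ r = True ^ False = True
q <-> (t ^ r) = False <-> True = False
t -> r = True -> False = False
(t -> r) <-> r = False <-> False = True
q ^ ((t -> r) <-> r) = False ^ True = True
(q <-> (t ^ r)) ^ (q ^ ((t -> r) <-> r)) = False ^ True = True
r | q = False | False = False
q | t = False | True = True
(r | q) -> (q | t) = False -> True = True
q | r = False | False = False
t ^ r = True ^ False = True
(q | r) & (t ^ r) = False & True = False
((r | q) -> (q | t)) ^ ((q | r) & (t ^ r)) = True ^ False = True
((q <-> (t ^ r)) ^ (q ^ ((t -> r) <-> r))) & (((r | q) -> (q | t)) ^ ((q | r) & (t ^ r))) = True & True = True
q ^ t = False ^ True = True
~(q ^ t) = ~True = False
~(q ^ t) -> r = False -> False = True
t <-> (~(q ^ t) -> r) = True <-> True = True
(t <-> (~(q ^ t) -> r)) -> q = True -> False = False
(((q <-> (t ^ r)) ^ (q ^ ((t -> r) <-> r))) & (((r | q) -> (q | t)) ^ ((q | r) & (t ^ r)))) <-> ((t <-> (~(q ^ t) -> r)) -> q) = True <-> False = False

False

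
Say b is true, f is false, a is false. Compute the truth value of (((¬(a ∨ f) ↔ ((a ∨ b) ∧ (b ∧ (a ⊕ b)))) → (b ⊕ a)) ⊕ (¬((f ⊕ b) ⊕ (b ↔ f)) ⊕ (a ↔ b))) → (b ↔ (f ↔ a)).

a ∨ f = F ∨ F = F
¬(a ∨ f) = ¬F = T
a ∨ b = F ∨ T = T
a ⊕ b = F ⊕ T = T
b ∧ (a ⊕ b) = T ∧ T = T
(a ∨ b) ∧ (b ∧ (a ⊕ b)) = T ∧ T = T
¬(a ∨ f) ↔ ((a ∨ b) ∧ (b ∧ (a ⊕ b))) = T ↔ T = T
b ⊕ a = T ⊕ F = T
(¬(a ∨ f) ↔ ((a ∨ b) ∧ (b ∧ (a ⊕ b)))) → (b ⊕ a) = T → T = T
f ⊕ b = F ⊕ T = T
b ↔ f = T ↔ F = F
(f ⊕ b) ⊕ (b ↔ f) = T ⊕ F = T
¬((f ⊕ b) ⊕ (b ↔ f)) = ¬T = F
a ↔ b = F ↔ T = F
¬((f ⊕ b) ⊕ (b ↔ f)) ⊕ (a ↔ b) = F ⊕ F = F
((¬(a ∨ f) ↔ ((a ∨ b) ∧ (b ∧ (a ⊕ b)))) → (b ⊕ a)) ⊕ (¬((f ⊕ b) ⊕ (b ↔ f)) ⊕ (a ↔ b)) = T ⊕ F = T
f ↔ a = F ↔ F = T
b ↔ (f ↔ a) = T ↔ T = T
(((¬(a ∨ f) ↔ ((a ∨ b) ∧ (b ∧ (a ⊕ b)))) → (b ⊕ a)) ⊕ (¬((f ⊕ b) ⊕ (b ↔ f)) ⊕ (a ↔ b))) → (b ↔ (f ↔ a)) = T → T = T

T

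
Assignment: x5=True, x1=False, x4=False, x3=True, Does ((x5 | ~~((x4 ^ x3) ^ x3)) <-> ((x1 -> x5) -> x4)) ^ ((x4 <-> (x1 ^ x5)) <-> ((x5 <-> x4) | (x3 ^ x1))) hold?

x4 ^ x3 = False ^ True = True
(x4 ^ x3) ^ x3 = True ^ True = False
~((x4 ^ x3) ^ x3) = ~False = True
~~((x4 ^ x3) ^ x3) = ~True = False
x5 | ~~((x4 ^ x3) ^ x3) = True | False = True
x1 -> x5 = False -> True = True
(x1 -> x5) -> x4 = True -> False = False
(x5 | ~~((x4 ^ x3) ^ x3)) <-> ((x1 -> x5) -> x4) = True <-> False = False
x1 ^ x5 = False ^ True = True
x4 <-> (x1 ^ x5) = False <-> True = False
x5 <-> x4 = True <-> False = False
x3 ^ x1 = True ^ False = True
(x5 <-> x4) | (x3 ^ x1) = False | True = True
(x4 <-> (x1 ^ x5)) <-> ((x5 <-> x4) | (x3 ^ x1)) = False <-> True = False
((x5 | ~~((x4 ^ x3) ^ x3)) <-> ((x1 -> x5) -> x4)) ^ ((x4 <-> (x1 ^ x5)) <-> ((x5 <-> x4) | (x3 ^ x1))) = False ^ False = False

False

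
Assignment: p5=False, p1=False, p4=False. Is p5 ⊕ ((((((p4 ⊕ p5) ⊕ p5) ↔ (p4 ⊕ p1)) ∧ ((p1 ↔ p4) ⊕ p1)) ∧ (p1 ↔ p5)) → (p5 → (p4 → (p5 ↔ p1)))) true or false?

p4 ⊕ p5 = False ⊕ False = False
(p4 ⊕ p5) ⊕ p5 = False ⊕ False = False
p4 ⊕ p1 = False ⊕ False = False
((p4 ⊕ p5) ⊕ p5) ↔ (p4 ⊕ p1) = False ↔ False = True
p1 ↔ p4 = False ↔ False = True
(p1 ↔ p4) ⊕ p1 = True ⊕ False = True
(((p4 ⊕ p5) ⊕ p5) ↔ (p4 ⊕ p1)) ∧ ((p1 ↔ p4) ⊕ p1) = True ∧ True = True
p1 ↔ p5 = False ↔ False = True
((((p4 ⊕ p5) ⊕ p5) ↔ (p4 ⊕ p1)) ∧ ((p1 ↔ p4) ⊕ p1)) ∧ (p1 ↔ p5) = True ∧ True = True
p5 ↔ p1 = False ↔ False = True
p4 → (p5 ↔ p1) = False → True = True
p5 → (p4 → (p5 ↔ p1)) = False → True = True
(((((p4 ⊕ p5) ⊕ p5) ↔ (p4 ⊕ p1)) ∧ ((p1 ↔ p4) ⊕ p1)) ∧ (p1 ↔ p5)) → (p5 → (p4 → (p5 ↔ p1))) = True → True = True
p5 ⊕ ((((((p4 ⊕ p5) ⊕ p5) ↔ (p4 ⊕ p1)) ∧ ((p1 ↔ p4) ⊕ p1)) ∧ (p1 ↔ p5)) → (p5 → (p4 → (p5 ↔ p1)))) = False ⊕ True = True

True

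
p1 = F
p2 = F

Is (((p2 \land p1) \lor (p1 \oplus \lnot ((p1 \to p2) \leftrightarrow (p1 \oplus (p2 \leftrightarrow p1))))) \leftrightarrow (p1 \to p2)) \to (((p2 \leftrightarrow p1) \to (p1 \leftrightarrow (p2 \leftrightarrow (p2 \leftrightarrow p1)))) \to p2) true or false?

p2 \land p1 = F \land F = F
p1 \to p2 = F \to F = T
p2 \leftrightarrow p1 = F \leftrightarrow F = T
p1 \oplus (p2 \leftrightarrow p1) = F \oplus T = T
(p1 \to p2) \leftrightarrow (p1 \oplus (p2 \leftrightarrow p1)) = T \leftrightarrow T = T
\lnot ((p1 \to p2) \leftrightarrow (p1 \oplus (p2 \leftrightarrow p1))) = \lnot T = F
p1 \oplus \lnot ((p1 \to p2) \leftrightarrow (p1 \oplus (p2 \leftrightarrow p1))) = F \oplus F = F
(p2 \land p1) \lor (p1 \oplus \lnot ((p1 \to p2) \leftrightarrow (p1 \oplus (p2 \leftrightarrow p1)))) = F \lor F = F
p1 \to p2 = F \to F = T
((p2 \land p1) \lor (p1 \oplus \lnot ((p1 \to p2) \leftrightarrow (p1 \oplus (p2 \leftrightarrow p1))))) \leftrightarrow (p1 \to p2) = F \leftrightarrow T = F
p2 \leftrightarrow p1 = F \leftrightarrow F = T
p2 \leftrightarrow p1 = F \leftrightarrow F = T
p2 \leftrightarrow (p2 \leftrightarrow p1) = F \leftrightarrow T = F
p1 \leftrightarrow (p2 \leftrightarrow (p2 \leftrightarrow p1)) = F \leftrightarrow F = T
(p2 \leftrightarrow p1) \to (p1 \leftrightarrow (p2 \leftrightarrow (p2 \leftrightarrow p1))) = T \to T = T
((p2 \leftrightarrow p1) \to (p1 \leftrightarrow (p2 \leftrightarrow (p2 \leftrightarrow p1)))) \to p2 = T \to F = F
(((p2 \land p1) \lor (p1 \oplus \lnot ((p1 \to p2) \leftrightarrow (p1 \oplus (p2 \leftrightarrow p1))))) \leftrightarrow (p1 \to p2)) \to (((p2 \leftrightarrow p1) \to (p1 \leftrightarrow (p2 \leftrightarrow (p2 \leftrightarrow p1)))) \to p2) = F \to F = T

T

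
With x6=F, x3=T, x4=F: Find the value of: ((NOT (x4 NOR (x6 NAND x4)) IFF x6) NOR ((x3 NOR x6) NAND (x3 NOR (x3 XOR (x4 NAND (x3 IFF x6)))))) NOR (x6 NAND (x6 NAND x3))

F

x6 NAND x4 = F NAND F = T
x4 NOR (x6 NAND x4) = F NOR T = F
NOT (x4 NOR (x6 NAND x4)) = NOT F = T
NOT (x4 NOR (x6 NAND x4)) IFF x6 = T IFF F = F
x3 NOR x6 = T NOR F = F
x3 IFF x6 = T IFF F = F
x4 NAND (x3 IFF x6) = F NAND F = T
x3 XOR (x4 NAND (x3 IFF x6)) = T XOR T = F
x3 NOR (x3 XOR (x4 NAND (x3 IFF x6))) = T NOR F = F
(x3 NOR x6) NAND (x3 NOR (x3 XOR (x4 NAND (x3 IFF x6)))) = F NAND F = T
(NOT (x4 NOR (x6 NAND x4)) IFF x6) NOR ((x3 NOR x6) NAND (x3 NOR (x3 XOR (x4 NAND (x3 IFF x6))))) = F NOR T = F
x6 NAND x3 = F NAND T = T
x6 NAND (x6 NAND x3) = F NAND T = T
((NOT (x4 NOR (x6 NAND x4)) IFF x6) NOR ((x3 NOR x6) NAND (x3 NOR (x3 XOR (x4 NAND (x3 IFF x6)))))) NOR (x6 NAND (x6 NAND x3)) = F NOR T = F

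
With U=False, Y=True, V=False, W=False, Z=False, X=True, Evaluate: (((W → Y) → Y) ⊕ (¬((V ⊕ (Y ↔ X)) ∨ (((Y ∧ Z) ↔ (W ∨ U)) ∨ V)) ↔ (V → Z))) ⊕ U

True

W → Y = False → True = True
(W → Y) → Y = True → True = True
Y ↔ X = True ↔ True = True
V ⊕ (Y ↔ X) = False ⊕ True = True
Y ∧ Z = True ∧ False = False
W ∨ U = False ∨ False = False
(Y ∧ Z) ↔ (W ∨ U) = False ↔ False = True
((Y ∧ Z) ↔ (W ∨ U)) ∨ V = True ∨ False = True
(V ⊕ (Y ↔ X)) ∨ (((Y ∧ Z) ↔ (W ∨ U)) ∨ V) = True ∨ True = True
¬((V ⊕ (Y ↔ X)) ∨ (((Y ∧ Z) ↔ (W ∨ U)) ∨ V)) = ¬True = False
V → Z = False → False = True
¬((V ⊕ (Y ↔ X)) ∨ (((Y ∧ Z) ↔ (W ∨ U)) ∨ V)) ↔ (V → Z) = False ↔ True = False
((W → Y) → Y) ⊕ (¬((V ⊕ (Y ↔ X)) ∨ (((Y ∧ Z) ↔ (W ∨ U)) ∨ V)) ↔ (V → Z)) = True ⊕ False = True
(((W → Y) → Y) ⊕ (¬((V ⊕ (Y ↔ X)) ∨ (((Y ∧ Z) ↔ (W ∨ U)) ∨ V)) ↔ (V → Z))) ⊕ U = True ⊕ False = True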